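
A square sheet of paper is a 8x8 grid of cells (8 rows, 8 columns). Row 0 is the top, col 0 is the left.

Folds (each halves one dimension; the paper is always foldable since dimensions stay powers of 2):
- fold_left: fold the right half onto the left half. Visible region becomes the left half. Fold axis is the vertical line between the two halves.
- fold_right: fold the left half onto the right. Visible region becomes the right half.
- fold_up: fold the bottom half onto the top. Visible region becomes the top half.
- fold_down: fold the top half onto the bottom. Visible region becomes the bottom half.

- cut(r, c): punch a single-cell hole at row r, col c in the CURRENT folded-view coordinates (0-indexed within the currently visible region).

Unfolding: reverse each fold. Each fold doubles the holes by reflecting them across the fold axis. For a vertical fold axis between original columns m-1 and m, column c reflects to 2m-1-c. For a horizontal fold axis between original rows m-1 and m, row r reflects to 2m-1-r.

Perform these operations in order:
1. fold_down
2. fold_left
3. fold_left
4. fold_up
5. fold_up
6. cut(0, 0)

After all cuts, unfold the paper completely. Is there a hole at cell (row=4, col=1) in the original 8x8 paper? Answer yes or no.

Answer: no

Derivation:
Op 1 fold_down: fold axis h@4; visible region now rows[4,8) x cols[0,8) = 4x8
Op 2 fold_left: fold axis v@4; visible region now rows[4,8) x cols[0,4) = 4x4
Op 3 fold_left: fold axis v@2; visible region now rows[4,8) x cols[0,2) = 4x2
Op 4 fold_up: fold axis h@6; visible region now rows[4,6) x cols[0,2) = 2x2
Op 5 fold_up: fold axis h@5; visible region now rows[4,5) x cols[0,2) = 1x2
Op 6 cut(0, 0): punch at orig (4,0); cuts so far [(4, 0)]; region rows[4,5) x cols[0,2) = 1x2
Unfold 1 (reflect across h@5): 2 holes -> [(4, 0), (5, 0)]
Unfold 2 (reflect across h@6): 4 holes -> [(4, 0), (5, 0), (6, 0), (7, 0)]
Unfold 3 (reflect across v@2): 8 holes -> [(4, 0), (4, 3), (5, 0), (5, 3), (6, 0), (6, 3), (7, 0), (7, 3)]
Unfold 4 (reflect across v@4): 16 holes -> [(4, 0), (4, 3), (4, 4), (4, 7), (5, 0), (5, 3), (5, 4), (5, 7), (6, 0), (6, 3), (6, 4), (6, 7), (7, 0), (7, 3), (7, 4), (7, 7)]
Unfold 5 (reflect across h@4): 32 holes -> [(0, 0), (0, 3), (0, 4), (0, 7), (1, 0), (1, 3), (1, 4), (1, 7), (2, 0), (2, 3), (2, 4), (2, 7), (3, 0), (3, 3), (3, 4), (3, 7), (4, 0), (4, 3), (4, 4), (4, 7), (5, 0), (5, 3), (5, 4), (5, 7), (6, 0), (6, 3), (6, 4), (6, 7), (7, 0), (7, 3), (7, 4), (7, 7)]
Holes: [(0, 0), (0, 3), (0, 4), (0, 7), (1, 0), (1, 3), (1, 4), (1, 7), (2, 0), (2, 3), (2, 4), (2, 7), (3, 0), (3, 3), (3, 4), (3, 7), (4, 0), (4, 3), (4, 4), (4, 7), (5, 0), (5, 3), (5, 4), (5, 7), (6, 0), (6, 3), (6, 4), (6, 7), (7, 0), (7, 3), (7, 4), (7, 7)]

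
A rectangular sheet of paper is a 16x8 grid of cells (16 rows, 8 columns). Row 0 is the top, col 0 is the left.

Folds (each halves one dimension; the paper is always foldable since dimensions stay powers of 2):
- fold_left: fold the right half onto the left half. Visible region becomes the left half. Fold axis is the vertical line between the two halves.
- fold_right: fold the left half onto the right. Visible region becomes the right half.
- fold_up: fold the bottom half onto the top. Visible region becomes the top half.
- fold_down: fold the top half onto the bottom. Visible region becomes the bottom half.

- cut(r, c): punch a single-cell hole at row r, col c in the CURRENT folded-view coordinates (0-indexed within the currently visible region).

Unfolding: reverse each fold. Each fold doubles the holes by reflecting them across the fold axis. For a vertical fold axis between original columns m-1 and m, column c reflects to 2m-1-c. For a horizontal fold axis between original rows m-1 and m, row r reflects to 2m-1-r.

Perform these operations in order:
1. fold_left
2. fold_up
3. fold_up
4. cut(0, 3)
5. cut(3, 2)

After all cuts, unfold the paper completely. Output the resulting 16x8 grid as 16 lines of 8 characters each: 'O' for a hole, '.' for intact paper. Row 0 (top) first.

Answer: ...OO...
........
........
..O..O..
..O..O..
........
........
...OO...
...OO...
........
........
..O..O..
..O..O..
........
........
...OO...

Derivation:
Op 1 fold_left: fold axis v@4; visible region now rows[0,16) x cols[0,4) = 16x4
Op 2 fold_up: fold axis h@8; visible region now rows[0,8) x cols[0,4) = 8x4
Op 3 fold_up: fold axis h@4; visible region now rows[0,4) x cols[0,4) = 4x4
Op 4 cut(0, 3): punch at orig (0,3); cuts so far [(0, 3)]; region rows[0,4) x cols[0,4) = 4x4
Op 5 cut(3, 2): punch at orig (3,2); cuts so far [(0, 3), (3, 2)]; region rows[0,4) x cols[0,4) = 4x4
Unfold 1 (reflect across h@4): 4 holes -> [(0, 3), (3, 2), (4, 2), (7, 3)]
Unfold 2 (reflect across h@8): 8 holes -> [(0, 3), (3, 2), (4, 2), (7, 3), (8, 3), (11, 2), (12, 2), (15, 3)]
Unfold 3 (reflect across v@4): 16 holes -> [(0, 3), (0, 4), (3, 2), (3, 5), (4, 2), (4, 5), (7, 3), (7, 4), (8, 3), (8, 4), (11, 2), (11, 5), (12, 2), (12, 5), (15, 3), (15, 4)]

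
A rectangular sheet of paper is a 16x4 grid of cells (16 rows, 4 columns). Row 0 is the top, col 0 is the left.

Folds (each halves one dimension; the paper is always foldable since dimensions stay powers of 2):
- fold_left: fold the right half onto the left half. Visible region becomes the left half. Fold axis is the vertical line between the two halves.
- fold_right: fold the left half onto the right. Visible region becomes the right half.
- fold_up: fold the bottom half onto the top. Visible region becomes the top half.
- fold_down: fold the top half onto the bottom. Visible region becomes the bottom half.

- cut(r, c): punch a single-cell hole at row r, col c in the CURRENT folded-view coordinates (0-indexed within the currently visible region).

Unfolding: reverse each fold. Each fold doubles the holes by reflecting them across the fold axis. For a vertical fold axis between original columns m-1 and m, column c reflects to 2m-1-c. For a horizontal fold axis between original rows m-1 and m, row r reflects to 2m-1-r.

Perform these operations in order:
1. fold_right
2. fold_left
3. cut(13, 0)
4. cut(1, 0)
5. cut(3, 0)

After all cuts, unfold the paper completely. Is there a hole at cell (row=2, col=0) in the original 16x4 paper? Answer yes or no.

Answer: no

Derivation:
Op 1 fold_right: fold axis v@2; visible region now rows[0,16) x cols[2,4) = 16x2
Op 2 fold_left: fold axis v@3; visible region now rows[0,16) x cols[2,3) = 16x1
Op 3 cut(13, 0): punch at orig (13,2); cuts so far [(13, 2)]; region rows[0,16) x cols[2,3) = 16x1
Op 4 cut(1, 0): punch at orig (1,2); cuts so far [(1, 2), (13, 2)]; region rows[0,16) x cols[2,3) = 16x1
Op 5 cut(3, 0): punch at orig (3,2); cuts so far [(1, 2), (3, 2), (13, 2)]; region rows[0,16) x cols[2,3) = 16x1
Unfold 1 (reflect across v@3): 6 holes -> [(1, 2), (1, 3), (3, 2), (3, 3), (13, 2), (13, 3)]
Unfold 2 (reflect across v@2): 12 holes -> [(1, 0), (1, 1), (1, 2), (1, 3), (3, 0), (3, 1), (3, 2), (3, 3), (13, 0), (13, 1), (13, 2), (13, 3)]
Holes: [(1, 0), (1, 1), (1, 2), (1, 3), (3, 0), (3, 1), (3, 2), (3, 3), (13, 0), (13, 1), (13, 2), (13, 3)]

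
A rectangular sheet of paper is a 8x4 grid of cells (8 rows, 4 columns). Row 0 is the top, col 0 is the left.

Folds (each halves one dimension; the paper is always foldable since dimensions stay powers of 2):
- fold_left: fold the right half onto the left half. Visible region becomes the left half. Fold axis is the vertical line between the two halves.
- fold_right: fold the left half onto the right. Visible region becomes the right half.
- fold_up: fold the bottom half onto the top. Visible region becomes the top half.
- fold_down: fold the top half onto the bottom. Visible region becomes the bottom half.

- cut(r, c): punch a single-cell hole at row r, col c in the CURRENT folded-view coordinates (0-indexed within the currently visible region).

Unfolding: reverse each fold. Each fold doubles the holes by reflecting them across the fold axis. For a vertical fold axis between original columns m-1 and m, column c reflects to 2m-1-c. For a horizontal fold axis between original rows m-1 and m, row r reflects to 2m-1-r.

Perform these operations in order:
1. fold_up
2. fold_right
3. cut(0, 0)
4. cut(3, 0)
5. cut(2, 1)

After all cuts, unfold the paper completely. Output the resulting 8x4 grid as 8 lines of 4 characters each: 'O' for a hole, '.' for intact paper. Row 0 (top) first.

Answer: .OO.
....
O..O
.OO.
.OO.
O..O
....
.OO.

Derivation:
Op 1 fold_up: fold axis h@4; visible region now rows[0,4) x cols[0,4) = 4x4
Op 2 fold_right: fold axis v@2; visible region now rows[0,4) x cols[2,4) = 4x2
Op 3 cut(0, 0): punch at orig (0,2); cuts so far [(0, 2)]; region rows[0,4) x cols[2,4) = 4x2
Op 4 cut(3, 0): punch at orig (3,2); cuts so far [(0, 2), (3, 2)]; region rows[0,4) x cols[2,4) = 4x2
Op 5 cut(2, 1): punch at orig (2,3); cuts so far [(0, 2), (2, 3), (3, 2)]; region rows[0,4) x cols[2,4) = 4x2
Unfold 1 (reflect across v@2): 6 holes -> [(0, 1), (0, 2), (2, 0), (2, 3), (3, 1), (3, 2)]
Unfold 2 (reflect across h@4): 12 holes -> [(0, 1), (0, 2), (2, 0), (2, 3), (3, 1), (3, 2), (4, 1), (4, 2), (5, 0), (5, 3), (7, 1), (7, 2)]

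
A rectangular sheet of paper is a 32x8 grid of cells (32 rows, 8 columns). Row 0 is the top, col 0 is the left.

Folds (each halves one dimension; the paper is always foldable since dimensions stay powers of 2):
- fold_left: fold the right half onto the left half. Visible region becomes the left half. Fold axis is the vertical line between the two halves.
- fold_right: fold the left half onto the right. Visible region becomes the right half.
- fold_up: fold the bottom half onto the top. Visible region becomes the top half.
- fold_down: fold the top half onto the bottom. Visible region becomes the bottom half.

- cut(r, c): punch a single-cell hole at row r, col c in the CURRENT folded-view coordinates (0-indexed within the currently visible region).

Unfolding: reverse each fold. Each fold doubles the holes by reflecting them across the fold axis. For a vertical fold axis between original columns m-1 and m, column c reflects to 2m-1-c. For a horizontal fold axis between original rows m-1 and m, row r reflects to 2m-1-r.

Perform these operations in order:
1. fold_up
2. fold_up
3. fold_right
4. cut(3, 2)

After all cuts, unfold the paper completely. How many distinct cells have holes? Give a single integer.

Op 1 fold_up: fold axis h@16; visible region now rows[0,16) x cols[0,8) = 16x8
Op 2 fold_up: fold axis h@8; visible region now rows[0,8) x cols[0,8) = 8x8
Op 3 fold_right: fold axis v@4; visible region now rows[0,8) x cols[4,8) = 8x4
Op 4 cut(3, 2): punch at orig (3,6); cuts so far [(3, 6)]; region rows[0,8) x cols[4,8) = 8x4
Unfold 1 (reflect across v@4): 2 holes -> [(3, 1), (3, 6)]
Unfold 2 (reflect across h@8): 4 holes -> [(3, 1), (3, 6), (12, 1), (12, 6)]
Unfold 3 (reflect across h@16): 8 holes -> [(3, 1), (3, 6), (12, 1), (12, 6), (19, 1), (19, 6), (28, 1), (28, 6)]

Answer: 8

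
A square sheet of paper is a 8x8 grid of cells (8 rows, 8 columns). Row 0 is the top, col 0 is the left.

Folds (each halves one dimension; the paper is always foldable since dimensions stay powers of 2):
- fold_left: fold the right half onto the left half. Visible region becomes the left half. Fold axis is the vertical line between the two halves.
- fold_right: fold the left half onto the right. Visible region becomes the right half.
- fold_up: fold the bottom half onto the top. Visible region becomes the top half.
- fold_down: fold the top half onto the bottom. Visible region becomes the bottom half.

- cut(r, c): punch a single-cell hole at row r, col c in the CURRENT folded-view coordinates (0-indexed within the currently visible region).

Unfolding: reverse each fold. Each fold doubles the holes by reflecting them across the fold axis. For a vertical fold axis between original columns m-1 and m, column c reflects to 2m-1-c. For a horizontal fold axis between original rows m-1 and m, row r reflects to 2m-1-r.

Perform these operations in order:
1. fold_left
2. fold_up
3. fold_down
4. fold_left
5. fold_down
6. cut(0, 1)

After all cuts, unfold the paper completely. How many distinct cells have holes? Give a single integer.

Answer: 32

Derivation:
Op 1 fold_left: fold axis v@4; visible region now rows[0,8) x cols[0,4) = 8x4
Op 2 fold_up: fold axis h@4; visible region now rows[0,4) x cols[0,4) = 4x4
Op 3 fold_down: fold axis h@2; visible region now rows[2,4) x cols[0,4) = 2x4
Op 4 fold_left: fold axis v@2; visible region now rows[2,4) x cols[0,2) = 2x2
Op 5 fold_down: fold axis h@3; visible region now rows[3,4) x cols[0,2) = 1x2
Op 6 cut(0, 1): punch at orig (3,1); cuts so far [(3, 1)]; region rows[3,4) x cols[0,2) = 1x2
Unfold 1 (reflect across h@3): 2 holes -> [(2, 1), (3, 1)]
Unfold 2 (reflect across v@2): 4 holes -> [(2, 1), (2, 2), (3, 1), (3, 2)]
Unfold 3 (reflect across h@2): 8 holes -> [(0, 1), (0, 2), (1, 1), (1, 2), (2, 1), (2, 2), (3, 1), (3, 2)]
Unfold 4 (reflect across h@4): 16 holes -> [(0, 1), (0, 2), (1, 1), (1, 2), (2, 1), (2, 2), (3, 1), (3, 2), (4, 1), (4, 2), (5, 1), (5, 2), (6, 1), (6, 2), (7, 1), (7, 2)]
Unfold 5 (reflect across v@4): 32 holes -> [(0, 1), (0, 2), (0, 5), (0, 6), (1, 1), (1, 2), (1, 5), (1, 6), (2, 1), (2, 2), (2, 5), (2, 6), (3, 1), (3, 2), (3, 5), (3, 6), (4, 1), (4, 2), (4, 5), (4, 6), (5, 1), (5, 2), (5, 5), (5, 6), (6, 1), (6, 2), (6, 5), (6, 6), (7, 1), (7, 2), (7, 5), (7, 6)]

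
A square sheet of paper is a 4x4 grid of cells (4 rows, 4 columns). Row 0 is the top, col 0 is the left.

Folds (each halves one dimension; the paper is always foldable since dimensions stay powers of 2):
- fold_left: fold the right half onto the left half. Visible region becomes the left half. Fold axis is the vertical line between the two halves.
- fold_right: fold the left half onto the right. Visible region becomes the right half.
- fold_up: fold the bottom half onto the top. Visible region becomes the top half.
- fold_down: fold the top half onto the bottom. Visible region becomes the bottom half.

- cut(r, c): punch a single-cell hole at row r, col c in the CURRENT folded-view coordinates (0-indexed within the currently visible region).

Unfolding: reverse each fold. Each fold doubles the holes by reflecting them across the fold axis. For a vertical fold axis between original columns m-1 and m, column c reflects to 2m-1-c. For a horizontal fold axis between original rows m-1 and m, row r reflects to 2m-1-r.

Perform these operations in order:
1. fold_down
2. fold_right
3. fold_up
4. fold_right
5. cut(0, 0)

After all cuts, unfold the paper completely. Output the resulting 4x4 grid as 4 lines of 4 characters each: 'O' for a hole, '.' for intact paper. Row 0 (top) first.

Answer: OOOO
OOOO
OOOO
OOOO

Derivation:
Op 1 fold_down: fold axis h@2; visible region now rows[2,4) x cols[0,4) = 2x4
Op 2 fold_right: fold axis v@2; visible region now rows[2,4) x cols[2,4) = 2x2
Op 3 fold_up: fold axis h@3; visible region now rows[2,3) x cols[2,4) = 1x2
Op 4 fold_right: fold axis v@3; visible region now rows[2,3) x cols[3,4) = 1x1
Op 5 cut(0, 0): punch at orig (2,3); cuts so far [(2, 3)]; region rows[2,3) x cols[3,4) = 1x1
Unfold 1 (reflect across v@3): 2 holes -> [(2, 2), (2, 3)]
Unfold 2 (reflect across h@3): 4 holes -> [(2, 2), (2, 3), (3, 2), (3, 3)]
Unfold 3 (reflect across v@2): 8 holes -> [(2, 0), (2, 1), (2, 2), (2, 3), (3, 0), (3, 1), (3, 2), (3, 3)]
Unfold 4 (reflect across h@2): 16 holes -> [(0, 0), (0, 1), (0, 2), (0, 3), (1, 0), (1, 1), (1, 2), (1, 3), (2, 0), (2, 1), (2, 2), (2, 3), (3, 0), (3, 1), (3, 2), (3, 3)]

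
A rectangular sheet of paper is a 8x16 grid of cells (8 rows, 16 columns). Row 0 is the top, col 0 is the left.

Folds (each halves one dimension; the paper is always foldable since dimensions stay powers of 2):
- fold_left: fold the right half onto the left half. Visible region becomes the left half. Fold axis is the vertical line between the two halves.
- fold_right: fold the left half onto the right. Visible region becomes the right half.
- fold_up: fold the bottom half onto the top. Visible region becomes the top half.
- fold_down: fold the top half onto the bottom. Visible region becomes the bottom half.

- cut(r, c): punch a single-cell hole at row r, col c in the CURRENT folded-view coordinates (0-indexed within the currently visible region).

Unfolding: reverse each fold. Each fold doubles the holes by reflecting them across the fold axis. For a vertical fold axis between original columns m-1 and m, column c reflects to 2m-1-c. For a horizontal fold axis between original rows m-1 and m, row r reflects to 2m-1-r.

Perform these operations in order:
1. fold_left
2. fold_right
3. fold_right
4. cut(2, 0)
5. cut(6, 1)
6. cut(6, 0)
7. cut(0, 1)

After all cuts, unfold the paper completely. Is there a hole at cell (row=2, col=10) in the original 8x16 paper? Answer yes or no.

Answer: yes

Derivation:
Op 1 fold_left: fold axis v@8; visible region now rows[0,8) x cols[0,8) = 8x8
Op 2 fold_right: fold axis v@4; visible region now rows[0,8) x cols[4,8) = 8x4
Op 3 fold_right: fold axis v@6; visible region now rows[0,8) x cols[6,8) = 8x2
Op 4 cut(2, 0): punch at orig (2,6); cuts so far [(2, 6)]; region rows[0,8) x cols[6,8) = 8x2
Op 5 cut(6, 1): punch at orig (6,7); cuts so far [(2, 6), (6, 7)]; region rows[0,8) x cols[6,8) = 8x2
Op 6 cut(6, 0): punch at orig (6,6); cuts so far [(2, 6), (6, 6), (6, 7)]; region rows[0,8) x cols[6,8) = 8x2
Op 7 cut(0, 1): punch at orig (0,7); cuts so far [(0, 7), (2, 6), (6, 6), (6, 7)]; region rows[0,8) x cols[6,8) = 8x2
Unfold 1 (reflect across v@6): 8 holes -> [(0, 4), (0, 7), (2, 5), (2, 6), (6, 4), (6, 5), (6, 6), (6, 7)]
Unfold 2 (reflect across v@4): 16 holes -> [(0, 0), (0, 3), (0, 4), (0, 7), (2, 1), (2, 2), (2, 5), (2, 6), (6, 0), (6, 1), (6, 2), (6, 3), (6, 4), (6, 5), (6, 6), (6, 7)]
Unfold 3 (reflect across v@8): 32 holes -> [(0, 0), (0, 3), (0, 4), (0, 7), (0, 8), (0, 11), (0, 12), (0, 15), (2, 1), (2, 2), (2, 5), (2, 6), (2, 9), (2, 10), (2, 13), (2, 14), (6, 0), (6, 1), (6, 2), (6, 3), (6, 4), (6, 5), (6, 6), (6, 7), (6, 8), (6, 9), (6, 10), (6, 11), (6, 12), (6, 13), (6, 14), (6, 15)]
Holes: [(0, 0), (0, 3), (0, 4), (0, 7), (0, 8), (0, 11), (0, 12), (0, 15), (2, 1), (2, 2), (2, 5), (2, 6), (2, 9), (2, 10), (2, 13), (2, 14), (6, 0), (6, 1), (6, 2), (6, 3), (6, 4), (6, 5), (6, 6), (6, 7), (6, 8), (6, 9), (6, 10), (6, 11), (6, 12), (6, 13), (6, 14), (6, 15)]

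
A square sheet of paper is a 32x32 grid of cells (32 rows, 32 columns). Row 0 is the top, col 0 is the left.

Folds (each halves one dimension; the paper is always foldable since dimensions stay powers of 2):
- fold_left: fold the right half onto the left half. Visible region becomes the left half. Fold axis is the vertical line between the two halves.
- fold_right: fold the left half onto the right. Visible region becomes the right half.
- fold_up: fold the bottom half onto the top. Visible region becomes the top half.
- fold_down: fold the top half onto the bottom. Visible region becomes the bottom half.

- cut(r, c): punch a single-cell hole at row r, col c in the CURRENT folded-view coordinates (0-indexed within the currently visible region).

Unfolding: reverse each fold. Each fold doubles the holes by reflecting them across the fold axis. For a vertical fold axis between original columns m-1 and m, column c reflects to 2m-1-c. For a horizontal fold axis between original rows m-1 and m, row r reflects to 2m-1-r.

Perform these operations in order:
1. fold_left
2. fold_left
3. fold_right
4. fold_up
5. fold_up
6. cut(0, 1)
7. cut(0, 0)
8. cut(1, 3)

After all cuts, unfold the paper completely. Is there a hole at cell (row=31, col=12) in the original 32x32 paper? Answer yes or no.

Op 1 fold_left: fold axis v@16; visible region now rows[0,32) x cols[0,16) = 32x16
Op 2 fold_left: fold axis v@8; visible region now rows[0,32) x cols[0,8) = 32x8
Op 3 fold_right: fold axis v@4; visible region now rows[0,32) x cols[4,8) = 32x4
Op 4 fold_up: fold axis h@16; visible region now rows[0,16) x cols[4,8) = 16x4
Op 5 fold_up: fold axis h@8; visible region now rows[0,8) x cols[4,8) = 8x4
Op 6 cut(0, 1): punch at orig (0,5); cuts so far [(0, 5)]; region rows[0,8) x cols[4,8) = 8x4
Op 7 cut(0, 0): punch at orig (0,4); cuts so far [(0, 4), (0, 5)]; region rows[0,8) x cols[4,8) = 8x4
Op 8 cut(1, 3): punch at orig (1,7); cuts so far [(0, 4), (0, 5), (1, 7)]; region rows[0,8) x cols[4,8) = 8x4
Unfold 1 (reflect across h@8): 6 holes -> [(0, 4), (0, 5), (1, 7), (14, 7), (15, 4), (15, 5)]
Unfold 2 (reflect across h@16): 12 holes -> [(0, 4), (0, 5), (1, 7), (14, 7), (15, 4), (15, 5), (16, 4), (16, 5), (17, 7), (30, 7), (31, 4), (31, 5)]
Unfold 3 (reflect across v@4): 24 holes -> [(0, 2), (0, 3), (0, 4), (0, 5), (1, 0), (1, 7), (14, 0), (14, 7), (15, 2), (15, 3), (15, 4), (15, 5), (16, 2), (16, 3), (16, 4), (16, 5), (17, 0), (17, 7), (30, 0), (30, 7), (31, 2), (31, 3), (31, 4), (31, 5)]
Unfold 4 (reflect across v@8): 48 holes -> [(0, 2), (0, 3), (0, 4), (0, 5), (0, 10), (0, 11), (0, 12), (0, 13), (1, 0), (1, 7), (1, 8), (1, 15), (14, 0), (14, 7), (14, 8), (14, 15), (15, 2), (15, 3), (15, 4), (15, 5), (15, 10), (15, 11), (15, 12), (15, 13), (16, 2), (16, 3), (16, 4), (16, 5), (16, 10), (16, 11), (16, 12), (16, 13), (17, 0), (17, 7), (17, 8), (17, 15), (30, 0), (30, 7), (30, 8), (30, 15), (31, 2), (31, 3), (31, 4), (31, 5), (31, 10), (31, 11), (31, 12), (31, 13)]
Unfold 5 (reflect across v@16): 96 holes -> [(0, 2), (0, 3), (0, 4), (0, 5), (0, 10), (0, 11), (0, 12), (0, 13), (0, 18), (0, 19), (0, 20), (0, 21), (0, 26), (0, 27), (0, 28), (0, 29), (1, 0), (1, 7), (1, 8), (1, 15), (1, 16), (1, 23), (1, 24), (1, 31), (14, 0), (14, 7), (14, 8), (14, 15), (14, 16), (14, 23), (14, 24), (14, 31), (15, 2), (15, 3), (15, 4), (15, 5), (15, 10), (15, 11), (15, 12), (15, 13), (15, 18), (15, 19), (15, 20), (15, 21), (15, 26), (15, 27), (15, 28), (15, 29), (16, 2), (16, 3), (16, 4), (16, 5), (16, 10), (16, 11), (16, 12), (16, 13), (16, 18), (16, 19), (16, 20), (16, 21), (16, 26), (16, 27), (16, 28), (16, 29), (17, 0), (17, 7), (17, 8), (17, 15), (17, 16), (17, 23), (17, 24), (17, 31), (30, 0), (30, 7), (30, 8), (30, 15), (30, 16), (30, 23), (30, 24), (30, 31), (31, 2), (31, 3), (31, 4), (31, 5), (31, 10), (31, 11), (31, 12), (31, 13), (31, 18), (31, 19), (31, 20), (31, 21), (31, 26), (31, 27), (31, 28), (31, 29)]
Holes: [(0, 2), (0, 3), (0, 4), (0, 5), (0, 10), (0, 11), (0, 12), (0, 13), (0, 18), (0, 19), (0, 20), (0, 21), (0, 26), (0, 27), (0, 28), (0, 29), (1, 0), (1, 7), (1, 8), (1, 15), (1, 16), (1, 23), (1, 24), (1, 31), (14, 0), (14, 7), (14, 8), (14, 15), (14, 16), (14, 23), (14, 24), (14, 31), (15, 2), (15, 3), (15, 4), (15, 5), (15, 10), (15, 11), (15, 12), (15, 13), (15, 18), (15, 19), (15, 20), (15, 21), (15, 26), (15, 27), (15, 28), (15, 29), (16, 2), (16, 3), (16, 4), (16, 5), (16, 10), (16, 11), (16, 12), (16, 13), (16, 18), (16, 19), (16, 20), (16, 21), (16, 26), (16, 27), (16, 28), (16, 29), (17, 0), (17, 7), (17, 8), (17, 15), (17, 16), (17, 23), (17, 24), (17, 31), (30, 0), (30, 7), (30, 8), (30, 15), (30, 16), (30, 23), (30, 24), (30, 31), (31, 2), (31, 3), (31, 4), (31, 5), (31, 10), (31, 11), (31, 12), (31, 13), (31, 18), (31, 19), (31, 20), (31, 21), (31, 26), (31, 27), (31, 28), (31, 29)]

Answer: yes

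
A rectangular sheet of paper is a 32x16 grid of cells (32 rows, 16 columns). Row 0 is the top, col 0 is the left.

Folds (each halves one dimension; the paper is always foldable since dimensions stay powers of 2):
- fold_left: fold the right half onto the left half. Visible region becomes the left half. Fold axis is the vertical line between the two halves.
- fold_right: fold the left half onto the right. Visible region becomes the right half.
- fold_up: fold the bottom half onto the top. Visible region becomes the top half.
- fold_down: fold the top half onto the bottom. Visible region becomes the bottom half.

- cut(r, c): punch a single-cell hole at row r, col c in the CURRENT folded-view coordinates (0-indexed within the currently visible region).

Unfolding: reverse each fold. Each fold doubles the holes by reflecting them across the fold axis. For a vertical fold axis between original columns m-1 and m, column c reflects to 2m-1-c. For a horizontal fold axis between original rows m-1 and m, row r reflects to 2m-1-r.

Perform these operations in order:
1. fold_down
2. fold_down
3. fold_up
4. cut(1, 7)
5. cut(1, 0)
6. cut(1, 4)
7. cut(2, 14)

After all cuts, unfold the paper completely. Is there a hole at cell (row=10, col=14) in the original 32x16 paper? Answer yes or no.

Answer: yes

Derivation:
Op 1 fold_down: fold axis h@16; visible region now rows[16,32) x cols[0,16) = 16x16
Op 2 fold_down: fold axis h@24; visible region now rows[24,32) x cols[0,16) = 8x16
Op 3 fold_up: fold axis h@28; visible region now rows[24,28) x cols[0,16) = 4x16
Op 4 cut(1, 7): punch at orig (25,7); cuts so far [(25, 7)]; region rows[24,28) x cols[0,16) = 4x16
Op 5 cut(1, 0): punch at orig (25,0); cuts so far [(25, 0), (25, 7)]; region rows[24,28) x cols[0,16) = 4x16
Op 6 cut(1, 4): punch at orig (25,4); cuts so far [(25, 0), (25, 4), (25, 7)]; region rows[24,28) x cols[0,16) = 4x16
Op 7 cut(2, 14): punch at orig (26,14); cuts so far [(25, 0), (25, 4), (25, 7), (26, 14)]; region rows[24,28) x cols[0,16) = 4x16
Unfold 1 (reflect across h@28): 8 holes -> [(25, 0), (25, 4), (25, 7), (26, 14), (29, 14), (30, 0), (30, 4), (30, 7)]
Unfold 2 (reflect across h@24): 16 holes -> [(17, 0), (17, 4), (17, 7), (18, 14), (21, 14), (22, 0), (22, 4), (22, 7), (25, 0), (25, 4), (25, 7), (26, 14), (29, 14), (30, 0), (30, 4), (30, 7)]
Unfold 3 (reflect across h@16): 32 holes -> [(1, 0), (1, 4), (1, 7), (2, 14), (5, 14), (6, 0), (6, 4), (6, 7), (9, 0), (9, 4), (9, 7), (10, 14), (13, 14), (14, 0), (14, 4), (14, 7), (17, 0), (17, 4), (17, 7), (18, 14), (21, 14), (22, 0), (22, 4), (22, 7), (25, 0), (25, 4), (25, 7), (26, 14), (29, 14), (30, 0), (30, 4), (30, 7)]
Holes: [(1, 0), (1, 4), (1, 7), (2, 14), (5, 14), (6, 0), (6, 4), (6, 7), (9, 0), (9, 4), (9, 7), (10, 14), (13, 14), (14, 0), (14, 4), (14, 7), (17, 0), (17, 4), (17, 7), (18, 14), (21, 14), (22, 0), (22, 4), (22, 7), (25, 0), (25, 4), (25, 7), (26, 14), (29, 14), (30, 0), (30, 4), (30, 7)]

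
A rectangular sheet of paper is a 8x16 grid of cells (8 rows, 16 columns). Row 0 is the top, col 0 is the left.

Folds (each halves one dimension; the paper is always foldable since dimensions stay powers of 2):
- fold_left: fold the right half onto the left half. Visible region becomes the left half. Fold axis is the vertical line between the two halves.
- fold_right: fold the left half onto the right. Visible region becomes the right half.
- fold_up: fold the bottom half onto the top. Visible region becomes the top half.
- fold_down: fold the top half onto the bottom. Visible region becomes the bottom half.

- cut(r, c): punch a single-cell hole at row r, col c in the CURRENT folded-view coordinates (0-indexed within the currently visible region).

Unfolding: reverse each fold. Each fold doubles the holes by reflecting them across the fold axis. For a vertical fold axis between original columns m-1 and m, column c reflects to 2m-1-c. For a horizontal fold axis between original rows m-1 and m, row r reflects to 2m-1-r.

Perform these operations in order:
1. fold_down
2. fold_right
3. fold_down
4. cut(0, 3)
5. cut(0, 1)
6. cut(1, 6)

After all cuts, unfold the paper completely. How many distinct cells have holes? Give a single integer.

Answer: 24

Derivation:
Op 1 fold_down: fold axis h@4; visible region now rows[4,8) x cols[0,16) = 4x16
Op 2 fold_right: fold axis v@8; visible region now rows[4,8) x cols[8,16) = 4x8
Op 3 fold_down: fold axis h@6; visible region now rows[6,8) x cols[8,16) = 2x8
Op 4 cut(0, 3): punch at orig (6,11); cuts so far [(6, 11)]; region rows[6,8) x cols[8,16) = 2x8
Op 5 cut(0, 1): punch at orig (6,9); cuts so far [(6, 9), (6, 11)]; region rows[6,8) x cols[8,16) = 2x8
Op 6 cut(1, 6): punch at orig (7,14); cuts so far [(6, 9), (6, 11), (7, 14)]; region rows[6,8) x cols[8,16) = 2x8
Unfold 1 (reflect across h@6): 6 holes -> [(4, 14), (5, 9), (5, 11), (6, 9), (6, 11), (7, 14)]
Unfold 2 (reflect across v@8): 12 holes -> [(4, 1), (4, 14), (5, 4), (5, 6), (5, 9), (5, 11), (6, 4), (6, 6), (6, 9), (6, 11), (7, 1), (7, 14)]
Unfold 3 (reflect across h@4): 24 holes -> [(0, 1), (0, 14), (1, 4), (1, 6), (1, 9), (1, 11), (2, 4), (2, 6), (2, 9), (2, 11), (3, 1), (3, 14), (4, 1), (4, 14), (5, 4), (5, 6), (5, 9), (5, 11), (6, 4), (6, 6), (6, 9), (6, 11), (7, 1), (7, 14)]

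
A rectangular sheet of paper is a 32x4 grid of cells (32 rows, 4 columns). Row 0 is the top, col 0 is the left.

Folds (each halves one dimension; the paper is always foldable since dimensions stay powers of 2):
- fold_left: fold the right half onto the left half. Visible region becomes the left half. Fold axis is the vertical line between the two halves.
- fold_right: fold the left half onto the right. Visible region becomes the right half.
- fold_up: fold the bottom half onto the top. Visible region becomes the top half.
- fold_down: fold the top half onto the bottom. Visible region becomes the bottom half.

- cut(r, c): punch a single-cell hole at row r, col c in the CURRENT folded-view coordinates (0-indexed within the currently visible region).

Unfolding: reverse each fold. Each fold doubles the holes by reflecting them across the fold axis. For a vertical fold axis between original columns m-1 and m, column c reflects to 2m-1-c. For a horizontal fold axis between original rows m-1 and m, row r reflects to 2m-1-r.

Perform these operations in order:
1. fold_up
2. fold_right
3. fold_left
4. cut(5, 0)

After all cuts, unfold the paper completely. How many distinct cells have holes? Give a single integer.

Answer: 8

Derivation:
Op 1 fold_up: fold axis h@16; visible region now rows[0,16) x cols[0,4) = 16x4
Op 2 fold_right: fold axis v@2; visible region now rows[0,16) x cols[2,4) = 16x2
Op 3 fold_left: fold axis v@3; visible region now rows[0,16) x cols[2,3) = 16x1
Op 4 cut(5, 0): punch at orig (5,2); cuts so far [(5, 2)]; region rows[0,16) x cols[2,3) = 16x1
Unfold 1 (reflect across v@3): 2 holes -> [(5, 2), (5, 3)]
Unfold 2 (reflect across v@2): 4 holes -> [(5, 0), (5, 1), (5, 2), (5, 3)]
Unfold 3 (reflect across h@16): 8 holes -> [(5, 0), (5, 1), (5, 2), (5, 3), (26, 0), (26, 1), (26, 2), (26, 3)]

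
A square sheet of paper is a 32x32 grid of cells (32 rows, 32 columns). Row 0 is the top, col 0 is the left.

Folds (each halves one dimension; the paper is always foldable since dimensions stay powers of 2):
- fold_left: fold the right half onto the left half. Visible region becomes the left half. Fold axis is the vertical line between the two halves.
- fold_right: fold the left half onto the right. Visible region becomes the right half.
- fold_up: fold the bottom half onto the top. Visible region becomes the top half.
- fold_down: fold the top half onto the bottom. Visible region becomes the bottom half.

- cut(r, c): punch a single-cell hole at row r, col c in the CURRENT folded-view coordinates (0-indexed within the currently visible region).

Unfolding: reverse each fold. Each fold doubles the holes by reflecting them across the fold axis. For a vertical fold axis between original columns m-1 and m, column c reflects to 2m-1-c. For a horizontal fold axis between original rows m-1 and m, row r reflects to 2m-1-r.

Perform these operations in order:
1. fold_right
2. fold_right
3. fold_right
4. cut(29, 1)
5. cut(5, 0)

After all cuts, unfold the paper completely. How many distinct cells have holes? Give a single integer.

Op 1 fold_right: fold axis v@16; visible region now rows[0,32) x cols[16,32) = 32x16
Op 2 fold_right: fold axis v@24; visible region now rows[0,32) x cols[24,32) = 32x8
Op 3 fold_right: fold axis v@28; visible region now rows[0,32) x cols[28,32) = 32x4
Op 4 cut(29, 1): punch at orig (29,29); cuts so far [(29, 29)]; region rows[0,32) x cols[28,32) = 32x4
Op 5 cut(5, 0): punch at orig (5,28); cuts so far [(5, 28), (29, 29)]; region rows[0,32) x cols[28,32) = 32x4
Unfold 1 (reflect across v@28): 4 holes -> [(5, 27), (5, 28), (29, 26), (29, 29)]
Unfold 2 (reflect across v@24): 8 holes -> [(5, 19), (5, 20), (5, 27), (5, 28), (29, 18), (29, 21), (29, 26), (29, 29)]
Unfold 3 (reflect across v@16): 16 holes -> [(5, 3), (5, 4), (5, 11), (5, 12), (5, 19), (5, 20), (5, 27), (5, 28), (29, 2), (29, 5), (29, 10), (29, 13), (29, 18), (29, 21), (29, 26), (29, 29)]

Answer: 16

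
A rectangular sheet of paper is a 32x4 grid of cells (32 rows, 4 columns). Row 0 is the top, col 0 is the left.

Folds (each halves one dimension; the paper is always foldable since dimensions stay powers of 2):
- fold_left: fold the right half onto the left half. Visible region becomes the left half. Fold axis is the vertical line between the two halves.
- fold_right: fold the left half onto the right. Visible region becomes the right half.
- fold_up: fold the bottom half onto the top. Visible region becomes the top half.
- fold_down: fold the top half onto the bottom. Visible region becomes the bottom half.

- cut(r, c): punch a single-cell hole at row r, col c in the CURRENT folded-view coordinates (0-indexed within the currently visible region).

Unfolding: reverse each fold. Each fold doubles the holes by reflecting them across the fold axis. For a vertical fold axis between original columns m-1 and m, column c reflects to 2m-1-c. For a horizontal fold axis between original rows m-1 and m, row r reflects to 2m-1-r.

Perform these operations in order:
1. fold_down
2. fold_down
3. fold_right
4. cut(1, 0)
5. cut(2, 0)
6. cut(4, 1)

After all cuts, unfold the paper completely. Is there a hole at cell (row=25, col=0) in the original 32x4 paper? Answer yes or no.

Answer: no

Derivation:
Op 1 fold_down: fold axis h@16; visible region now rows[16,32) x cols[0,4) = 16x4
Op 2 fold_down: fold axis h@24; visible region now rows[24,32) x cols[0,4) = 8x4
Op 3 fold_right: fold axis v@2; visible region now rows[24,32) x cols[2,4) = 8x2
Op 4 cut(1, 0): punch at orig (25,2); cuts so far [(25, 2)]; region rows[24,32) x cols[2,4) = 8x2
Op 5 cut(2, 0): punch at orig (26,2); cuts so far [(25, 2), (26, 2)]; region rows[24,32) x cols[2,4) = 8x2
Op 6 cut(4, 1): punch at orig (28,3); cuts so far [(25, 2), (26, 2), (28, 3)]; region rows[24,32) x cols[2,4) = 8x2
Unfold 1 (reflect across v@2): 6 holes -> [(25, 1), (25, 2), (26, 1), (26, 2), (28, 0), (28, 3)]
Unfold 2 (reflect across h@24): 12 holes -> [(19, 0), (19, 3), (21, 1), (21, 2), (22, 1), (22, 2), (25, 1), (25, 2), (26, 1), (26, 2), (28, 0), (28, 3)]
Unfold 3 (reflect across h@16): 24 holes -> [(3, 0), (3, 3), (5, 1), (5, 2), (6, 1), (6, 2), (9, 1), (9, 2), (10, 1), (10, 2), (12, 0), (12, 3), (19, 0), (19, 3), (21, 1), (21, 2), (22, 1), (22, 2), (25, 1), (25, 2), (26, 1), (26, 2), (28, 0), (28, 3)]
Holes: [(3, 0), (3, 3), (5, 1), (5, 2), (6, 1), (6, 2), (9, 1), (9, 2), (10, 1), (10, 2), (12, 0), (12, 3), (19, 0), (19, 3), (21, 1), (21, 2), (22, 1), (22, 2), (25, 1), (25, 2), (26, 1), (26, 2), (28, 0), (28, 3)]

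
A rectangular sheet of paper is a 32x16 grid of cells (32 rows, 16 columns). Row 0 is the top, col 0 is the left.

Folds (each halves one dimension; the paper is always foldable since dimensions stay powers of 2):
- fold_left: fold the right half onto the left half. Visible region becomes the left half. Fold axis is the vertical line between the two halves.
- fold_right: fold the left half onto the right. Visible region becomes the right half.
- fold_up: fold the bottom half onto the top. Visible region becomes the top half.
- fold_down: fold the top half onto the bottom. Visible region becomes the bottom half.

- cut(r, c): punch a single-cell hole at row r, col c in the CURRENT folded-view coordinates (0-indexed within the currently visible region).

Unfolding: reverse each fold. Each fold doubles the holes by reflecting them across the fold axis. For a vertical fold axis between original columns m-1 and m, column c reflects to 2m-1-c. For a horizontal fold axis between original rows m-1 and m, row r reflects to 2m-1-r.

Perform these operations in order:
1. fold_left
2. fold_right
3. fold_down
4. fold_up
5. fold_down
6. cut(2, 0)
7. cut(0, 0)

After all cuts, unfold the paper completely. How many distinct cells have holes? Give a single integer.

Answer: 64

Derivation:
Op 1 fold_left: fold axis v@8; visible region now rows[0,32) x cols[0,8) = 32x8
Op 2 fold_right: fold axis v@4; visible region now rows[0,32) x cols[4,8) = 32x4
Op 3 fold_down: fold axis h@16; visible region now rows[16,32) x cols[4,8) = 16x4
Op 4 fold_up: fold axis h@24; visible region now rows[16,24) x cols[4,8) = 8x4
Op 5 fold_down: fold axis h@20; visible region now rows[20,24) x cols[4,8) = 4x4
Op 6 cut(2, 0): punch at orig (22,4); cuts so far [(22, 4)]; region rows[20,24) x cols[4,8) = 4x4
Op 7 cut(0, 0): punch at orig (20,4); cuts so far [(20, 4), (22, 4)]; region rows[20,24) x cols[4,8) = 4x4
Unfold 1 (reflect across h@20): 4 holes -> [(17, 4), (19, 4), (20, 4), (22, 4)]
Unfold 2 (reflect across h@24): 8 holes -> [(17, 4), (19, 4), (20, 4), (22, 4), (25, 4), (27, 4), (28, 4), (30, 4)]
Unfold 3 (reflect across h@16): 16 holes -> [(1, 4), (3, 4), (4, 4), (6, 4), (9, 4), (11, 4), (12, 4), (14, 4), (17, 4), (19, 4), (20, 4), (22, 4), (25, 4), (27, 4), (28, 4), (30, 4)]
Unfold 4 (reflect across v@4): 32 holes -> [(1, 3), (1, 4), (3, 3), (3, 4), (4, 3), (4, 4), (6, 3), (6, 4), (9, 3), (9, 4), (11, 3), (11, 4), (12, 3), (12, 4), (14, 3), (14, 4), (17, 3), (17, 4), (19, 3), (19, 4), (20, 3), (20, 4), (22, 3), (22, 4), (25, 3), (25, 4), (27, 3), (27, 4), (28, 3), (28, 4), (30, 3), (30, 4)]
Unfold 5 (reflect across v@8): 64 holes -> [(1, 3), (1, 4), (1, 11), (1, 12), (3, 3), (3, 4), (3, 11), (3, 12), (4, 3), (4, 4), (4, 11), (4, 12), (6, 3), (6, 4), (6, 11), (6, 12), (9, 3), (9, 4), (9, 11), (9, 12), (11, 3), (11, 4), (11, 11), (11, 12), (12, 3), (12, 4), (12, 11), (12, 12), (14, 3), (14, 4), (14, 11), (14, 12), (17, 3), (17, 4), (17, 11), (17, 12), (19, 3), (19, 4), (19, 11), (19, 12), (20, 3), (20, 4), (20, 11), (20, 12), (22, 3), (22, 4), (22, 11), (22, 12), (25, 3), (25, 4), (25, 11), (25, 12), (27, 3), (27, 4), (27, 11), (27, 12), (28, 3), (28, 4), (28, 11), (28, 12), (30, 3), (30, 4), (30, 11), (30, 12)]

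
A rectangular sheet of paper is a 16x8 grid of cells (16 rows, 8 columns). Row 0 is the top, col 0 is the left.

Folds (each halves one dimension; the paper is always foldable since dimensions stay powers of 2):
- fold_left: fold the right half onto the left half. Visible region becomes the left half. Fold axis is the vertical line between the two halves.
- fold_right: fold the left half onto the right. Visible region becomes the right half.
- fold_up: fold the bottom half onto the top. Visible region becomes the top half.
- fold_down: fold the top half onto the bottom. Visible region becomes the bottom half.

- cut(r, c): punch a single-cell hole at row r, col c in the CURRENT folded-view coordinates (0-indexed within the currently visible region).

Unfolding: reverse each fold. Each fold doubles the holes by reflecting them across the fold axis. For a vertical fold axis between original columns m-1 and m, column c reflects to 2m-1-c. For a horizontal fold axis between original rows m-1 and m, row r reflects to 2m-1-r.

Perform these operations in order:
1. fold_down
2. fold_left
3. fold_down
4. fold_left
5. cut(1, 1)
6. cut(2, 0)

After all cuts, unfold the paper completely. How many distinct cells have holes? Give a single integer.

Answer: 32

Derivation:
Op 1 fold_down: fold axis h@8; visible region now rows[8,16) x cols[0,8) = 8x8
Op 2 fold_left: fold axis v@4; visible region now rows[8,16) x cols[0,4) = 8x4
Op 3 fold_down: fold axis h@12; visible region now rows[12,16) x cols[0,4) = 4x4
Op 4 fold_left: fold axis v@2; visible region now rows[12,16) x cols[0,2) = 4x2
Op 5 cut(1, 1): punch at orig (13,1); cuts so far [(13, 1)]; region rows[12,16) x cols[0,2) = 4x2
Op 6 cut(2, 0): punch at orig (14,0); cuts so far [(13, 1), (14, 0)]; region rows[12,16) x cols[0,2) = 4x2
Unfold 1 (reflect across v@2): 4 holes -> [(13, 1), (13, 2), (14, 0), (14, 3)]
Unfold 2 (reflect across h@12): 8 holes -> [(9, 0), (9, 3), (10, 1), (10, 2), (13, 1), (13, 2), (14, 0), (14, 3)]
Unfold 3 (reflect across v@4): 16 holes -> [(9, 0), (9, 3), (9, 4), (9, 7), (10, 1), (10, 2), (10, 5), (10, 6), (13, 1), (13, 2), (13, 5), (13, 6), (14, 0), (14, 3), (14, 4), (14, 7)]
Unfold 4 (reflect across h@8): 32 holes -> [(1, 0), (1, 3), (1, 4), (1, 7), (2, 1), (2, 2), (2, 5), (2, 6), (5, 1), (5, 2), (5, 5), (5, 6), (6, 0), (6, 3), (6, 4), (6, 7), (9, 0), (9, 3), (9, 4), (9, 7), (10, 1), (10, 2), (10, 5), (10, 6), (13, 1), (13, 2), (13, 5), (13, 6), (14, 0), (14, 3), (14, 4), (14, 7)]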